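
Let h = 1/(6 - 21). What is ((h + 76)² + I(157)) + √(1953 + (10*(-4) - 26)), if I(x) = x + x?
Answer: 1367971/225 + √1887 ≈ 6123.3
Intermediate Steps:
I(x) = 2*x
h = -1/15 (h = 1/(-15) = -1/15 ≈ -0.066667)
((h + 76)² + I(157)) + √(1953 + (10*(-4) - 26)) = ((-1/15 + 76)² + 2*157) + √(1953 + (10*(-4) - 26)) = ((1139/15)² + 314) + √(1953 + (-40 - 26)) = (1297321/225 + 314) + √(1953 - 66) = 1367971/225 + √1887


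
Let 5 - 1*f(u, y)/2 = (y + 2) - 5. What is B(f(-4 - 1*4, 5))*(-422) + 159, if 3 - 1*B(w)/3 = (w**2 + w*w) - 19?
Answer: 63459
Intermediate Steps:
f(u, y) = 16 - 2*y (f(u, y) = 10 - 2*((y + 2) - 5) = 10 - 2*((2 + y) - 5) = 10 - 2*(-3 + y) = 10 + (6 - 2*y) = 16 - 2*y)
B(w) = 66 - 6*w**2 (B(w) = 9 - 3*((w**2 + w*w) - 19) = 9 - 3*((w**2 + w**2) - 19) = 9 - 3*(2*w**2 - 19) = 9 - 3*(-19 + 2*w**2) = 9 + (57 - 6*w**2) = 66 - 6*w**2)
B(f(-4 - 1*4, 5))*(-422) + 159 = (66 - 6*(16 - 2*5)**2)*(-422) + 159 = (66 - 6*(16 - 10)**2)*(-422) + 159 = (66 - 6*6**2)*(-422) + 159 = (66 - 6*36)*(-422) + 159 = (66 - 216)*(-422) + 159 = -150*(-422) + 159 = 63300 + 159 = 63459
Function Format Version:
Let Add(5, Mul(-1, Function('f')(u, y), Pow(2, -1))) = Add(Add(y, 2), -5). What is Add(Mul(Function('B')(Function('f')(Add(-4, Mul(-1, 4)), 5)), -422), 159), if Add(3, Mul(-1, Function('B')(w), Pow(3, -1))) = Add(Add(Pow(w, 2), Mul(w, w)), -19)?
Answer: 63459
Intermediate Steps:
Function('f')(u, y) = Add(16, Mul(-2, y)) (Function('f')(u, y) = Add(10, Mul(-2, Add(Add(y, 2), -5))) = Add(10, Mul(-2, Add(Add(2, y), -5))) = Add(10, Mul(-2, Add(-3, y))) = Add(10, Add(6, Mul(-2, y))) = Add(16, Mul(-2, y)))
Function('B')(w) = Add(66, Mul(-6, Pow(w, 2))) (Function('B')(w) = Add(9, Mul(-3, Add(Add(Pow(w, 2), Mul(w, w)), -19))) = Add(9, Mul(-3, Add(Add(Pow(w, 2), Pow(w, 2)), -19))) = Add(9, Mul(-3, Add(Mul(2, Pow(w, 2)), -19))) = Add(9, Mul(-3, Add(-19, Mul(2, Pow(w, 2))))) = Add(9, Add(57, Mul(-6, Pow(w, 2)))) = Add(66, Mul(-6, Pow(w, 2))))
Add(Mul(Function('B')(Function('f')(Add(-4, Mul(-1, 4)), 5)), -422), 159) = Add(Mul(Add(66, Mul(-6, Pow(Add(16, Mul(-2, 5)), 2))), -422), 159) = Add(Mul(Add(66, Mul(-6, Pow(Add(16, -10), 2))), -422), 159) = Add(Mul(Add(66, Mul(-6, Pow(6, 2))), -422), 159) = Add(Mul(Add(66, Mul(-6, 36)), -422), 159) = Add(Mul(Add(66, -216), -422), 159) = Add(Mul(-150, -422), 159) = Add(63300, 159) = 63459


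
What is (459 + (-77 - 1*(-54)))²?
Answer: 190096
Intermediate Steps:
(459 + (-77 - 1*(-54)))² = (459 + (-77 + 54))² = (459 - 23)² = 436² = 190096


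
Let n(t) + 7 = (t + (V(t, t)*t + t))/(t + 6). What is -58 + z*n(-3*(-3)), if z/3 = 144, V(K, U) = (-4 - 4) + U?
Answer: -11522/5 ≈ -2304.4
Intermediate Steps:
V(K, U) = -8 + U
z = 432 (z = 3*144 = 432)
n(t) = -7 + (2*t + t*(-8 + t))/(6 + t) (n(t) = -7 + (t + ((-8 + t)*t + t))/(t + 6) = -7 + (t + (t*(-8 + t) + t))/(6 + t) = -7 + (t + (t + t*(-8 + t)))/(6 + t) = -7 + (2*t + t*(-8 + t))/(6 + t))
-58 + z*n(-3*(-3)) = -58 + 432*((-42 + (-3*(-3))**2 - (-39)*(-3))/(6 - 3*(-3))) = -58 + 432*((-42 + 9**2 - 13*9)/(6 + 9)) = -58 + 432*((-42 + 81 - 117)/15) = -58 + 432*((1/15)*(-78)) = -58 + 432*(-26/5) = -58 - 11232/5 = -11522/5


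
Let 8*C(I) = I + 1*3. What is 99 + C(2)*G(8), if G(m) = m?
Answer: 104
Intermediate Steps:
C(I) = 3/8 + I/8 (C(I) = (I + 1*3)/8 = (I + 3)/8 = (3 + I)/8 = 3/8 + I/8)
99 + C(2)*G(8) = 99 + (3/8 + (⅛)*2)*8 = 99 + (3/8 + ¼)*8 = 99 + (5/8)*8 = 99 + 5 = 104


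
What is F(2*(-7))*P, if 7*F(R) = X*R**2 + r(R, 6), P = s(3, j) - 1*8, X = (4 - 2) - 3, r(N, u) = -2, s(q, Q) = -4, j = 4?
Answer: 2376/7 ≈ 339.43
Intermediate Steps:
X = -1 (X = 2 - 3 = -1)
P = -12 (P = -4 - 1*8 = -4 - 8 = -12)
F(R) = -2/7 - R**2/7 (F(R) = (-R**2 - 2)/7 = (-2 - R**2)/7 = -2/7 - R**2/7)
F(2*(-7))*P = (-2/7 - (2*(-7))**2/7)*(-12) = (-2/7 - 1/7*(-14)**2)*(-12) = (-2/7 - 1/7*196)*(-12) = (-2/7 - 28)*(-12) = -198/7*(-12) = 2376/7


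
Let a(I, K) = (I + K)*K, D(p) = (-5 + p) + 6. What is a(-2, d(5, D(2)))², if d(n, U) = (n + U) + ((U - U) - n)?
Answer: 9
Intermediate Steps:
D(p) = 1 + p
d(n, U) = U (d(n, U) = (U + n) + (0 - n) = (U + n) - n = U)
a(I, K) = K*(I + K)
a(-2, d(5, D(2)))² = ((1 + 2)*(-2 + (1 + 2)))² = (3*(-2 + 3))² = (3*1)² = 3² = 9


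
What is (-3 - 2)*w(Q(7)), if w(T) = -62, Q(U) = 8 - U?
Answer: 310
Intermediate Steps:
(-3 - 2)*w(Q(7)) = (-3 - 2)*(-62) = -5*(-62) = 310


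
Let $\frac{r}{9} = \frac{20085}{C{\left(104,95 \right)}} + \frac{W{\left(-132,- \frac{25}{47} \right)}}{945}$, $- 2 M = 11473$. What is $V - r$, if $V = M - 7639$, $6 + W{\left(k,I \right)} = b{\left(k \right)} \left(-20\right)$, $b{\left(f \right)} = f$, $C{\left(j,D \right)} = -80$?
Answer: $- \frac{6238973}{560} \approx -11141.0$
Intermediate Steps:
$M = - \frac{11473}{2}$ ($M = \left(- \frac{1}{2}\right) 11473 = - \frac{11473}{2} \approx -5736.5$)
$W{\left(k,I \right)} = -6 - 20 k$ ($W{\left(k,I \right)} = -6 + k \left(-20\right) = -6 - 20 k$)
$V = - \frac{26751}{2}$ ($V = - \frac{11473}{2} - 7639 = - \frac{26751}{2} \approx -13376.0$)
$r = - \frac{1251307}{560}$ ($r = 9 \left(\frac{20085}{-80} + \frac{-6 - -2640}{945}\right) = 9 \left(20085 \left(- \frac{1}{80}\right) + \left(-6 + 2640\right) \frac{1}{945}\right) = 9 \left(- \frac{4017}{16} + 2634 \cdot \frac{1}{945}\right) = 9 \left(- \frac{4017}{16} + \frac{878}{315}\right) = 9 \left(- \frac{1251307}{5040}\right) = - \frac{1251307}{560} \approx -2234.5$)
$V - r = - \frac{26751}{2} - - \frac{1251307}{560} = - \frac{26751}{2} + \frac{1251307}{560} = - \frac{6238973}{560}$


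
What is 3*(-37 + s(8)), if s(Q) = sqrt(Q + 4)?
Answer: -111 + 6*sqrt(3) ≈ -100.61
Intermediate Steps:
s(Q) = sqrt(4 + Q)
3*(-37 + s(8)) = 3*(-37 + sqrt(4 + 8)) = 3*(-37 + sqrt(12)) = 3*(-37 + 2*sqrt(3)) = -111 + 6*sqrt(3)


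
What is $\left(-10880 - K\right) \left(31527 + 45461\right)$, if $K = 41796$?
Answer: $-4055419888$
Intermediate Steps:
$\left(-10880 - K\right) \left(31527 + 45461\right) = \left(-10880 - 41796\right) \left(31527 + 45461\right) = \left(-10880 - 41796\right) 76988 = \left(-52676\right) 76988 = -4055419888$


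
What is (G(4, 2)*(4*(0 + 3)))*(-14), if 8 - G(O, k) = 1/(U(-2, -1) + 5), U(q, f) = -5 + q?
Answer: -1428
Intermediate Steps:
G(O, k) = 17/2 (G(O, k) = 8 - 1/((-5 - 2) + 5) = 8 - 1/(-7 + 5) = 8 - 1/(-2) = 8 - 1*(-1/2) = 8 + 1/2 = 17/2)
(G(4, 2)*(4*(0 + 3)))*(-14) = (17*(4*(0 + 3))/2)*(-14) = (17*(4*3)/2)*(-14) = ((17/2)*12)*(-14) = 102*(-14) = -1428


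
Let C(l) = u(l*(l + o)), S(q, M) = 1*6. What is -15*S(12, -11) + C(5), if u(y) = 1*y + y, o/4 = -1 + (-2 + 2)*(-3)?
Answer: -80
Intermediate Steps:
o = -4 (o = 4*(-1 + (-2 + 2)*(-3)) = 4*(-1 + 0*(-3)) = 4*(-1 + 0) = 4*(-1) = -4)
u(y) = 2*y (u(y) = y + y = 2*y)
S(q, M) = 6
C(l) = 2*l*(-4 + l) (C(l) = 2*(l*(l - 4)) = 2*(l*(-4 + l)) = 2*l*(-4 + l))
-15*S(12, -11) + C(5) = -15*6 + 2*5*(-4 + 5) = -90 + 2*5*1 = -90 + 10 = -80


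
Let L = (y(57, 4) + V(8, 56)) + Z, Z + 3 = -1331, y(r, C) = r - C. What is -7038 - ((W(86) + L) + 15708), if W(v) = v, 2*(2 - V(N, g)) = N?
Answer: -21549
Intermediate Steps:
V(N, g) = 2 - N/2
Z = -1334 (Z = -3 - 1331 = -1334)
L = -1283 (L = ((57 - 1*4) + (2 - ½*8)) - 1334 = ((57 - 4) + (2 - 4)) - 1334 = (53 - 2) - 1334 = 51 - 1334 = -1283)
-7038 - ((W(86) + L) + 15708) = -7038 - ((86 - 1283) + 15708) = -7038 - (-1197 + 15708) = -7038 - 1*14511 = -7038 - 14511 = -21549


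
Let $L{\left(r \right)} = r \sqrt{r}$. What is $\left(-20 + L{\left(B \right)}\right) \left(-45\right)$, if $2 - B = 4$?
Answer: $900 + 90 i \sqrt{2} \approx 900.0 + 127.28 i$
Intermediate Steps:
$B = -2$ ($B = 2 - 4 = -2$)
$L{\left(r \right)} = r^{\frac{3}{2}}$
$\left(-20 + L{\left(B \right)}\right) \left(-45\right) = \left(-20 + \left(-2\right)^{\frac{3}{2}}\right) \left(-45\right) = \left(-20 - 2 i \sqrt{2}\right) \left(-45\right) = 900 + 90 i \sqrt{2}$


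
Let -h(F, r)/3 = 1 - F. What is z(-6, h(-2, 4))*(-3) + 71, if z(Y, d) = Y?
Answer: 89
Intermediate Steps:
h(F, r) = -3 + 3*F (h(F, r) = -3*(1 - F) = -3 + 3*F)
z(-6, h(-2, 4))*(-3) + 71 = -6*(-3) + 71 = 18 + 71 = 89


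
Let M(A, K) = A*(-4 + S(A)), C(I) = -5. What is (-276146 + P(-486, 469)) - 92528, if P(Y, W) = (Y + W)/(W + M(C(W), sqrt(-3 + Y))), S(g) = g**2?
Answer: -134197353/364 ≈ -3.6867e+5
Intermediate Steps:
M(A, K) = A*(-4 + A**2)
P(Y, W) = (W + Y)/(-105 + W) (P(Y, W) = (Y + W)/(W - 5*(-4 + (-5)**2)) = (W + Y)/(W - 5*(-4 + 25)) = (W + Y)/(W - 5*21) = (W + Y)/(W - 105) = (W + Y)/(-105 + W))
(-276146 + P(-486, 469)) - 92528 = (-276146 + (469 - 486)/(-105 + 469)) - 92528 = (-276146 - 17/364) - 92528 = -100517161/364 - 92528 = -134197353/364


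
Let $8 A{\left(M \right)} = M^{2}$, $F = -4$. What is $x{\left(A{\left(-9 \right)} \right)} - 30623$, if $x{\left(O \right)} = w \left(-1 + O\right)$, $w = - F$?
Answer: $- \frac{61173}{2} \approx -30587.0$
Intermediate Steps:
$A{\left(M \right)} = \frac{M^{2}}{8}$
$w = 4$ ($w = \left(-1\right) \left(-4\right) = 4$)
$x{\left(O \right)} = -4 + 4 O$ ($x{\left(O \right)} = 4 \left(-1 + O\right) = -4 + 4 O$)
$x{\left(A{\left(-9 \right)} \right)} - 30623 = \left(-4 + 4 \frac{\left(-9\right)^{2}}{8}\right) - 30623 = \left(-4 + 4 \cdot \frac{1}{8} \cdot 81\right) - 30623 = \left(-4 + 4 \cdot \frac{81}{8}\right) - 30623 = \left(-4 + \frac{81}{2}\right) - 30623 = \frac{73}{2} - 30623 = - \frac{61173}{2}$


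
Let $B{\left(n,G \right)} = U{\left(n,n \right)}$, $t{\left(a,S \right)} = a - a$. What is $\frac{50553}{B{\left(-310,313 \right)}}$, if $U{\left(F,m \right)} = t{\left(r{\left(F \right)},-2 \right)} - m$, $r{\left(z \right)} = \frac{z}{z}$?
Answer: $\frac{50553}{310} \approx 163.07$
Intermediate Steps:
$r{\left(z \right)} = 1$
$t{\left(a,S \right)} = 0$
$U{\left(F,m \right)} = - m$ ($U{\left(F,m \right)} = 0 - m = - m$)
$B{\left(n,G \right)} = - n$
$\frac{50553}{B{\left(-310,313 \right)}} = \frac{50553}{\left(-1\right) \left(-310\right)} = \frac{50553}{310}$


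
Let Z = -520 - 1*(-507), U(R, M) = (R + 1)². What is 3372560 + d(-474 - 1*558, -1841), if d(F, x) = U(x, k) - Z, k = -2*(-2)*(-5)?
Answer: 6758173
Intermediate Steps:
k = -20 (k = 4*(-5) = -20)
U(R, M) = (1 + R)²
Z = -13 (Z = -520 + 507 = -13)
d(F, x) = 13 + (1 + x)² (d(F, x) = (1 + x)² - 1*(-13) = (1 + x)² + 13 = 13 + (1 + x)²)
3372560 + d(-474 - 1*558, -1841) = 3372560 + (13 + (1 - 1841)²) = 3372560 + (13 + (-1840)²) = 3372560 + (13 + 3385600) = 3372560 + 3385613 = 6758173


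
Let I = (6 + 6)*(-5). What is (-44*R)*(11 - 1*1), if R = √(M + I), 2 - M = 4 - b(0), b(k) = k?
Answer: -440*I*√62 ≈ -3464.6*I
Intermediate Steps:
I = -60 (I = 12*(-5) = -60)
M = -2 (M = 2 - (4 - 1*0) = 2 - (4 + 0) = 2 - 1*4 = 2 - 4 = -2)
R = I*√62 (R = √(-2 - 60) = √(-62) = I*√62 ≈ 7.874*I)
(-44*R)*(11 - 1*1) = (-44*I*√62)*(11 - 1*1) = (-44*I*√62)*(11 - 1) = -44*I*√62*10 = -440*I*√62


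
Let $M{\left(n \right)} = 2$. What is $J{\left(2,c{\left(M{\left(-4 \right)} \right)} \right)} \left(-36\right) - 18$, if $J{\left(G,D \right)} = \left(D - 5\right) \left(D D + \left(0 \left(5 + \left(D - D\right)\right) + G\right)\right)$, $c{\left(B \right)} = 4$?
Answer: $630$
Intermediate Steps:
$J{\left(G,D \right)} = \left(-5 + D\right) \left(G + D^{2}\right)$ ($J{\left(G,D \right)} = \left(-5 + D\right) \left(D^{2} + \left(0 \left(5 + 0\right) + G\right)\right) = \left(-5 + D\right) \left(D^{2} + \left(0 \cdot 5 + G\right)\right) = \left(-5 + D\right) \left(D^{2} + \left(0 + G\right)\right) = \left(-5 + D\right) \left(D^{2} + G\right) = \left(-5 + D\right) \left(G + D^{2}\right)$)
$J{\left(2,c{\left(M{\left(-4 \right)} \right)} \right)} \left(-36\right) - 18 = \left(4^{3} - 10 - 5 \cdot 4^{2} + 4 \cdot 2\right) \left(-36\right) - 18 = \left(64 - 10 - 80 + 8\right) \left(-36\right) - 18 = \left(-18\right) \left(-36\right) - 18 = 648 - 18 = 630$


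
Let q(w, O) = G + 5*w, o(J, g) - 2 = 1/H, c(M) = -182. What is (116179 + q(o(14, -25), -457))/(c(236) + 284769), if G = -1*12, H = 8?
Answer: 929421/2276696 ≈ 0.40823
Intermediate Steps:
G = -12
o(J, g) = 17/8 (o(J, g) = 2 + 1/8 = 17/8)
q(w, O) = -12 + 5*w
(116179 + q(o(14, -25), -457))/(c(236) + 284769) = (116179 + (-12 + 5*(17/8)))/(-182 + 284769) = (116179 + (-12 + 85/8))/284587 = (116179 - 11/8)*(1/284587) = (929421/8)*(1/284587) = 929421/2276696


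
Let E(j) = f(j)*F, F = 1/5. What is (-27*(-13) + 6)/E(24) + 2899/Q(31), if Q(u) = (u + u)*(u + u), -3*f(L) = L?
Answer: -1709587/7688 ≈ -222.37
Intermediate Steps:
f(L) = -L/3
F = ⅕ ≈ 0.20000
Q(u) = 4*u² (Q(u) = (2*u)*(2*u) = 4*u²)
E(j) = -j/15 (E(j) = -j/3*(⅕) = -j/15)
(-27*(-13) + 6)/E(24) + 2899/Q(31) = (-27*(-13) + 6)/((-1/15*24)) + 2899/((4*31²)) = (351 + 6)/(-8/5) + 2899/((4*961)) = 357*(-5/8) + 2899/3844 = -1785/8 + 2899*(1/3844) = -1785/8 + 2899/3844 = -1709587/7688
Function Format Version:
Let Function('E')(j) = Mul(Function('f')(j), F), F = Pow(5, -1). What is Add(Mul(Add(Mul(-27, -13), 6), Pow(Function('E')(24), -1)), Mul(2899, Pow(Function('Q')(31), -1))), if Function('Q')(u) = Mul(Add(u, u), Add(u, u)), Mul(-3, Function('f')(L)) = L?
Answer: Rational(-1709587, 7688) ≈ -222.37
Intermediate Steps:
Function('f')(L) = Mul(Rational(-1, 3), L)
F = Rational(1, 5) ≈ 0.20000
Function('Q')(u) = Mul(4, Pow(u, 2)) (Function('Q')(u) = Mul(Mul(2, u), Mul(2, u)) = Mul(4, Pow(u, 2)))
Function('E')(j) = Mul(Rational(-1, 15), j) (Function('E')(j) = Mul(Mul(Rational(-1, 3), j), Rational(1, 5)) = Mul(Rational(-1, 15), j))
Add(Mul(Add(Mul(-27, -13), 6), Pow(Function('E')(24), -1)), Mul(2899, Pow(Function('Q')(31), -1))) = Add(Mul(Add(Mul(-27, -13), 6), Pow(Mul(Rational(-1, 15), 24), -1)), Mul(2899, Pow(Mul(4, Pow(31, 2)), -1))) = Add(Mul(Add(351, 6), Pow(Rational(-8, 5), -1)), Mul(2899, Pow(Mul(4, 961), -1))) = Add(Mul(357, Rational(-5, 8)), Mul(2899, Pow(3844, -1))) = Add(Rational(-1785, 8), Mul(2899, Rational(1, 3844))) = Add(Rational(-1785, 8), Rational(2899, 3844)) = Rational(-1709587, 7688)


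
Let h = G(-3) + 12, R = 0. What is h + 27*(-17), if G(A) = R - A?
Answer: -444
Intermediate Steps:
G(A) = -A (G(A) = 0 - A = -A)
h = 15 (h = -1*(-3) + 12 = 3 + 12 = 15)
h + 27*(-17) = 15 + 27*(-17) = 15 - 459 = -444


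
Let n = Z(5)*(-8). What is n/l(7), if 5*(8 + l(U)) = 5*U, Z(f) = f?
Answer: 40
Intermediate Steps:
l(U) = -8 + U (l(U) = -8 + (5*U)/5 = -8 + U)
n = -40 (n = 5*(-8) = -40)
n/l(7) = -40/(-8 + 7) = -40/(-1) = -40*(-1) = 40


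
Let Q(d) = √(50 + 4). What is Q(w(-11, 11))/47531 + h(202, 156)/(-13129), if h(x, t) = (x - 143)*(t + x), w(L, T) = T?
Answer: -21122/13129 + 3*√6/47531 ≈ -1.6087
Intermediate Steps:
h(x, t) = (-143 + x)*(t + x)
Q(d) = 3*√6 (Q(d) = √54 = 3*√6)
Q(w(-11, 11))/47531 + h(202, 156)/(-13129) = (3*√6)/47531 + (202² - 143*156 - 143*202 + 156*202)/(-13129) = (3*√6)*(1/47531) + (40804 - 22308 - 28886 + 31512)*(-1/13129) = 3*√6/47531 + 21122*(-1/13129) = 3*√6/47531 - 21122/13129 = -21122/13129 + 3*√6/47531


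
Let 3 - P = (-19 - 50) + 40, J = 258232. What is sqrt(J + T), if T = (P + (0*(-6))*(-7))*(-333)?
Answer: 2*sqrt(61894) ≈ 497.57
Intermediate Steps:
P = 32 (P = 3 - ((-19 - 50) + 40) = 3 - (-69 + 40) = 3 - 1*(-29) = 3 + 29 = 32)
T = -10656 (T = (32 + (0*(-6))*(-7))*(-333) = (32 + 0*(-7))*(-333) = (32 + 0)*(-333) = 32*(-333) = -10656)
sqrt(J + T) = sqrt(258232 - 10656) = sqrt(247576) = 2*sqrt(61894)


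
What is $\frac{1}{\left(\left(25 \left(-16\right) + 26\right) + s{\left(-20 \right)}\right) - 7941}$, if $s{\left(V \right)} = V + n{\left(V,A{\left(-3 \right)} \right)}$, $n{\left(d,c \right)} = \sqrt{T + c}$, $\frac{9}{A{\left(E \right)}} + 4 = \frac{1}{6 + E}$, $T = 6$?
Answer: $- \frac{91685}{764194436} - \frac{\sqrt{429}}{764194436} \approx -0.00012$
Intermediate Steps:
$A{\left(E \right)} = \frac{9}{-4 + \frac{1}{6 + E}}$
$n{\left(d,c \right)} = \sqrt{6 + c}$
$s{\left(V \right)} = V + \frac{\sqrt{429}}{11}$ ($s{\left(V \right)} = V + \sqrt{6 + \frac{9 \left(-6 - -3\right)}{23 + 4 \left(-3\right)}} = V + \sqrt{6 + \frac{9 \left(-6 + 3\right)}{23 - 12}} = V + \sqrt{6 + 9 \cdot \frac{1}{11} \left(-3\right)} = V + \sqrt{6 - \frac{27}{11}} = V + \sqrt{\frac{39}{11}} = V + \frac{\sqrt{429}}{11}$)
$\frac{1}{\left(\left(25 \left(-16\right) + 26\right) + s{\left(-20 \right)}\right) - 7941} = \frac{1}{\left(\left(25 \left(-16\right) + 26\right) - \left(20 - \frac{\sqrt{429}}{11}\right)\right) - 7941} = \frac{1}{\left(\left(-400 + 26\right) - \left(20 - \frac{\sqrt{429}}{11}\right)\right) - 7941} = \frac{1}{\left(-374 - \left(20 - \frac{\sqrt{429}}{11}\right)\right) - 7941} = \frac{1}{\left(-394 + \frac{\sqrt{429}}{11}\right) - 7941} = \frac{1}{-8335 + \frac{\sqrt{429}}{11}}$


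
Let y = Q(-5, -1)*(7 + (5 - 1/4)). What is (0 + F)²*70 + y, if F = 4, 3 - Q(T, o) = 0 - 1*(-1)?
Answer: 2287/2 ≈ 1143.5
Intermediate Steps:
Q(T, o) = 2 (Q(T, o) = 3 - (0 - 1*(-1)) = 3 - (0 + 1) = 3 - 1*1 = 3 - 1 = 2)
y = 47/2 (y = 2*(7 + (5 - 1/4)) = 2*(7 + (5 - 1*¼)) = 2*(7 + (5 - ¼)) = 2*(7 + 19/4) = 2*(47/4) = 47/2 ≈ 23.500)
(0 + F)²*70 + y = (0 + 4)²*70 + 47/2 = 4²*70 + 47/2 = 16*70 + 47/2 = 1120 + 47/2 = 2287/2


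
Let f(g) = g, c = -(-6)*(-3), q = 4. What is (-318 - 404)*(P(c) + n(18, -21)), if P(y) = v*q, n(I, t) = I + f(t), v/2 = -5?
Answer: 31046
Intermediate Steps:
v = -10 (v = 2*(-5) = -10)
c = -18 (c = -3*6 = -18)
n(I, t) = I + t
P(y) = -40 (P(y) = -10*4 = -40)
(-318 - 404)*(P(c) + n(18, -21)) = (-318 - 404)*(-40 + (18 - 21)) = -722*(-40 - 3) = -722*(-43) = 31046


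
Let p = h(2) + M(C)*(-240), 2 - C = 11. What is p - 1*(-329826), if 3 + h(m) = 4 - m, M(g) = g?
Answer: 331985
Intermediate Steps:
C = -9 (C = 2 - 1*11 = 2 - 11 = -9)
h(m) = 1 - m (h(m) = -3 + (4 - m) = 1 - m)
p = 2159 (p = (1 - 1*2) - 9*(-240) = (1 - 2) + 2160 = -1 + 2160 = 2159)
p - 1*(-329826) = 2159 - 1*(-329826) = 2159 + 329826 = 331985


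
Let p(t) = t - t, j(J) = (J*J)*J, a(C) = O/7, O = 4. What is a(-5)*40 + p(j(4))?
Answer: 160/7 ≈ 22.857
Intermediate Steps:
a(C) = 4/7
j(J) = J³ (j(J) = J²*J = J³)
p(t) = 0
a(-5)*40 + p(j(4)) = (4/7)*40 + 0 = 160/7 + 0 = 160/7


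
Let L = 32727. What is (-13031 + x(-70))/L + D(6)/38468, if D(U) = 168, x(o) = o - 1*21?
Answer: -41606580/104911853 ≈ -0.39659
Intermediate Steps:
x(o) = -21 + o (x(o) = o - 21 = -21 + o)
(-13031 + x(-70))/L + D(6)/38468 = (-13031 + (-21 - 70))/32727 + 168/38468 = (-13031 - 91)*(1/32727) + 168*(1/38468) = -13122*1/32727 + 42/9617 = -4374/10909 + 42/9617 = -41606580/104911853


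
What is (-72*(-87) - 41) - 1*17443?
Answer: -11220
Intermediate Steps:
(-72*(-87) - 41) - 1*17443 = (6264 - 41) - 17443 = 6223 - 17443 = -11220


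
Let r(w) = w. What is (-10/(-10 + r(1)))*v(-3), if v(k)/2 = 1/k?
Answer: -20/27 ≈ -0.74074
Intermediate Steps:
v(k) = 2/k
(-10/(-10 + r(1)))*v(-3) = (-10/(-10 + 1))*(2/(-3)) = (-10/(-9))*(2*(-⅓)) = -10*(-⅑)*(-⅔) = (10/9)*(-⅔) = -20/27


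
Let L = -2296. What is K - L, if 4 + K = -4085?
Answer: -1793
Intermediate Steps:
K = -4089 (K = -4 - 4085 = -4089)
K - L = -4089 - 1*(-2296) = -4089 + 2296 = -1793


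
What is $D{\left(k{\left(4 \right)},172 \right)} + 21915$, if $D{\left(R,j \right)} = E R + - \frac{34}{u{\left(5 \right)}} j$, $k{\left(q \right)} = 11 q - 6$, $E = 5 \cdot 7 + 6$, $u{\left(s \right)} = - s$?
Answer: $\frac{123213}{5} \approx 24643.0$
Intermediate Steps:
$E = 41$ ($E = 35 + 6 = 41$)
$k{\left(q \right)} = -6 + 11 q$
$D{\left(R,j \right)} = 41 R + \frac{34 j}{5}$ ($D{\left(R,j \right)} = 41 R + - \frac{34}{\left(-1\right) 5} j = 41 R + - \frac{34}{-5} j = 41 R + \left(-34\right) \left(- \frac{1}{5}\right) j = 41 R + \frac{34 j}{5}$)
$D{\left(k{\left(4 \right)},172 \right)} + 21915 = \left(41 \left(-6 + 11 \cdot 4\right) + \frac{34}{5} \cdot 172\right) + 21915 = \left(41 \left(-6 + 44\right) + \frac{5848}{5}\right) + 21915 = \left(41 \cdot 38 + \frac{5848}{5}\right) + 21915 = \left(1558 + \frac{5848}{5}\right) + 21915 = \frac{13638}{5} + 21915 = \frac{123213}{5}$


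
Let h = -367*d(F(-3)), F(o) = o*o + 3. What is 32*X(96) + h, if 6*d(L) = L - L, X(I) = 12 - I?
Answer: -2688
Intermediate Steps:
F(o) = 3 + o² (F(o) = o² + 3 = 3 + o²)
d(L) = 0 (d(L) = (L - L)/6 = (⅙)*0 = 0)
h = 0 (h = -367*0 = 0)
32*X(96) + h = 32*(12 - 1*96) + 0 = 32*(12 - 96) + 0 = 32*(-84) + 0 = -2688 + 0 = -2688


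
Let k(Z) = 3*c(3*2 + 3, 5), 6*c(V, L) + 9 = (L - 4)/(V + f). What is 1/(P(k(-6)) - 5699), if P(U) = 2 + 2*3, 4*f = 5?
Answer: -1/5691 ≈ -0.00017572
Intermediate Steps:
f = 5/4 (f = (1/4)*5 = 5/4 ≈ 1.2500)
c(V, L) = -3/2 + (-4 + L)/(6*(5/4 + V)) (c(V, L) = -3/2 + ((L - 4)/(V + 5/4))/6 = -3/2 + ((-4 + L)/(5/4 + V))/6 = -3/2 + (-4 + L)/(6*(5/4 + V)))
k(Z) = -365/82 (k(Z) = 3*((-61 - 36*(3*2 + 3) + 4*5)/(6*(5 + 4*(3*2 + 3)))) = 3*((-61 - 36*(6 + 3) + 20)/(6*(5 + 4*(6 + 3)))) = 3*((-61 - 36*9 + 20)/(6*(5 + 4*9))) = 3*((-61 - 324 + 20)/(6*(5 + 36))) = 3*((1/6)*(-365)/41) = 3*((1/6)*(1/41)*(-365)) = 3*(-365/246) = -365/82)
P(U) = 8 (P(U) = 2 + 6 = 8)
1/(P(k(-6)) - 5699) = 1/(8 - 5699) = 1/(-5691) = -1/5691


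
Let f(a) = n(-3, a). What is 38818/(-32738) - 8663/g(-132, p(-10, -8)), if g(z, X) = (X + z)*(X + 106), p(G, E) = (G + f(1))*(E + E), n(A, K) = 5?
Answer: -45919201/158320968 ≈ -0.29004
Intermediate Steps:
f(a) = 5
p(G, E) = 2*E*(5 + G) (p(G, E) = (G + 5)*(E + E) = (5 + G)*(2*E) = 2*E*(5 + G))
g(z, X) = (106 + X)*(X + z) (g(z, X) = (X + z)*(106 + X) = (106 + X)*(X + z))
38818/(-32738) - 8663/g(-132, p(-10, -8)) = 38818/(-32738) - 8663/((2*(-8)*(5 - 10))² + 106*(2*(-8)*(5 - 10)) + 106*(-132) + (2*(-8)*(5 - 10))*(-132)) = 38818*(-1/32738) - 8663/((2*(-8)*(-5))² + 106*(2*(-8)*(-5)) - 13992 + (2*(-8)*(-5))*(-132)) = -19409/16369 - 8663/(80² + 106*80 - 13992 + 80*(-132)) = -19409/16369 - 8663/(6400 + 8480 - 13992 - 10560) = -19409/16369 - 8663/(-9672) = -19409/16369 - 8663*(-1/9672) = -19409/16369 + 8663/9672 = -45919201/158320968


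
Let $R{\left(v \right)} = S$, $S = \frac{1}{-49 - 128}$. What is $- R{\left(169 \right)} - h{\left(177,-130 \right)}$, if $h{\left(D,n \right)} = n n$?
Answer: $- \frac{2991299}{177} \approx -16900.0$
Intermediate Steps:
$h{\left(D,n \right)} = n^{2}$
$S = - \frac{1}{177}$ ($S = \frac{1}{-177} = - \frac{1}{177} \approx -0.0056497$)
$R{\left(v \right)} = - \frac{1}{177}$
$- R{\left(169 \right)} - h{\left(177,-130 \right)} = \left(-1\right) \left(- \frac{1}{177}\right) - \left(-130\right)^{2} = \frac{1}{177} - 16900 = - \frac{2991299}{177}$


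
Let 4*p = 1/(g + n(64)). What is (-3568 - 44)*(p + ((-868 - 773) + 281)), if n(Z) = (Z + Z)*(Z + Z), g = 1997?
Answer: 30097784339/6127 ≈ 4.9123e+6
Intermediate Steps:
n(Z) = 4*Z² (n(Z) = (2*Z)*(2*Z) = 4*Z²)
p = 1/73524 (p = 1/(4*(1997 + 4*64²)) = 1/(4*(1997 + 4*4096)) = 1/(4*(1997 + 16384)) = (¼)/18381 = (¼)*(1/18381) = 1/73524 ≈ 1.3601e-5)
(-3568 - 44)*(p + ((-868 - 773) + 281)) = (-3568 - 44)*(1/73524 + ((-868 - 773) + 281)) = -3612*(1/73524 + (-1641 + 281)) = -3612*(1/73524 - 1360) = -3612*(-99992639/73524) = 30097784339/6127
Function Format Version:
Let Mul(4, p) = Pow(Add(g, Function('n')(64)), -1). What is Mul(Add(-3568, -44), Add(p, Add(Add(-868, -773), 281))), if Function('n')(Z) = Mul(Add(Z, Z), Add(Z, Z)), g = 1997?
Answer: Rational(30097784339, 6127) ≈ 4.9123e+6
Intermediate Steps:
Function('n')(Z) = Mul(4, Pow(Z, 2)) (Function('n')(Z) = Mul(Mul(2, Z), Mul(2, Z)) = Mul(4, Pow(Z, 2)))
p = Rational(1, 73524) (p = Mul(Rational(1, 4), Pow(Add(1997, Mul(4, Pow(64, 2))), -1)) = Mul(Rational(1, 4), Pow(Add(1997, Mul(4, 4096)), -1)) = Mul(Rational(1, 4), Pow(Add(1997, 16384), -1)) = Mul(Rational(1, 4), Pow(18381, -1)) = Mul(Rational(1, 4), Rational(1, 18381)) = Rational(1, 73524) ≈ 1.3601e-5)
Mul(Add(-3568, -44), Add(p, Add(Add(-868, -773), 281))) = Mul(Add(-3568, -44), Add(Rational(1, 73524), Add(Add(-868, -773), 281))) = Mul(-3612, Add(Rational(1, 73524), Add(-1641, 281))) = Mul(-3612, Add(Rational(1, 73524), -1360)) = Mul(-3612, Rational(-99992639, 73524)) = Rational(30097784339, 6127)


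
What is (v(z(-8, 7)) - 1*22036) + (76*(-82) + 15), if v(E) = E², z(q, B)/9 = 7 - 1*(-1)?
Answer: -23069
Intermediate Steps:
z(q, B) = 72 (z(q, B) = 9*(7 - 1*(-1)) = 9*(7 + 1) = 9*8 = 72)
(v(z(-8, 7)) - 1*22036) + (76*(-82) + 15) = (72² - 1*22036) + (76*(-82) + 15) = (5184 - 22036) + (-6232 + 15) = -16852 - 6217 = -23069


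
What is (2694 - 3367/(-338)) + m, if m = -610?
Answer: 54443/26 ≈ 2094.0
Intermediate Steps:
(2694 - 3367/(-338)) + m = (2694 - 3367/(-338)) - 610 = (2694 - 3367*(-1/338)) - 610 = (2694 + 259/26) - 610 = 70303/26 - 610 = 54443/26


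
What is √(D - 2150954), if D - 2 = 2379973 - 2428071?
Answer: 5*I*√87962 ≈ 1482.9*I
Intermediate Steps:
D = -48096 (D = 2 + (2379973 - 2428071) = 2 - 48098 = -48096)
√(D - 2150954) = √(-48096 - 2150954) = √(-2199050) = 5*I*√87962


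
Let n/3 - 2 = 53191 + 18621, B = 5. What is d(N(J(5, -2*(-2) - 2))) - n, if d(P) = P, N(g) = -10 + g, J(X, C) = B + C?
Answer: -215445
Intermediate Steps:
J(X, C) = 5 + C
n = 215442 (n = 6 + 3*(53191 + 18621) = 6 + 3*71812 = 6 + 215436 = 215442)
d(N(J(5, -2*(-2) - 2))) - n = (-10 + (5 + (-2*(-2) - 2))) - 1*215442 = (-10 + (5 + (4 - 2))) - 215442 = (-10 + (5 + 2)) - 215442 = (-10 + 7) - 215442 = -3 - 215442 = -215445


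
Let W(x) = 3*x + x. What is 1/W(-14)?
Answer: -1/56 ≈ -0.017857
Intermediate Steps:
W(x) = 4*x
1/W(-14) = 1/(4*(-14)) = 1/(-56) = -1/56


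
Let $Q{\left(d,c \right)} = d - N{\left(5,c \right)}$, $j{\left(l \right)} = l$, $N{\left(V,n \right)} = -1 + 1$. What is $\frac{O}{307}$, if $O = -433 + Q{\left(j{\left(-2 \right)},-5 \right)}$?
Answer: $- \frac{435}{307} \approx -1.4169$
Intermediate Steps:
$N{\left(V,n \right)} = 0$
$Q{\left(d,c \right)} = d$ ($Q{\left(d,c \right)} = d - 0 = d + 0 = d$)
$O = -435$ ($O = -433 - 2 = -435$)
$\frac{O}{307} = - \frac{435}{307}$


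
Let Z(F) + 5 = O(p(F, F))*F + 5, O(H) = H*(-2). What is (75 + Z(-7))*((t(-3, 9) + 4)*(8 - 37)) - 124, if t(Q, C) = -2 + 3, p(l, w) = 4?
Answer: -19119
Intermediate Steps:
O(H) = -2*H
t(Q, C) = 1
Z(F) = -8*F (Z(F) = -5 + ((-2*4)*F + 5) = -5 + (-8*F + 5) = -5 + (5 - 8*F) = -8*F)
(75 + Z(-7))*((t(-3, 9) + 4)*(8 - 37)) - 124 = (75 - 8*(-7))*((1 + 4)*(8 - 37)) - 124 = (75 + 56)*(5*(-29)) - 124 = 131*(-145) - 124 = -18995 - 124 = -19119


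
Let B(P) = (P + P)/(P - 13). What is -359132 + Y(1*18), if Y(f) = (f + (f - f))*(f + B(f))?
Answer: -1793392/5 ≈ -3.5868e+5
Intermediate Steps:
B(P) = 2*P/(-13 + P) (B(P) = (2*P)/(-13 + P) = 2*P/(-13 + P))
Y(f) = f*(f + 2*f/(-13 + f)) (Y(f) = (f + (f - f))*(f + 2*f/(-13 + f)) = (f + 0)*(f + 2*f/(-13 + f)) = f*(f + 2*f/(-13 + f)))
-359132 + Y(1*18) = -359132 + (1*18)²*(-11 + 1*18)/(-13 + 1*18) = -359132 + 18²*(-11 + 18)/(-13 + 18) = -359132 + 324*7/5 = -359132 + 324*(⅕)*7 = -359132 + 2268/5 = -1793392/5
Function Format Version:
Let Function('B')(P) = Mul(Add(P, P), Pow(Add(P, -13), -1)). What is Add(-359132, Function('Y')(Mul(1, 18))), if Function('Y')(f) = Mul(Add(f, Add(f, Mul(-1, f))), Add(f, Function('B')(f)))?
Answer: Rational(-1793392, 5) ≈ -3.5868e+5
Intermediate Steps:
Function('B')(P) = Mul(2, P, Pow(Add(-13, P), -1)) (Function('B')(P) = Mul(Mul(2, P), Pow(Add(-13, P), -1)) = Mul(2, P, Pow(Add(-13, P), -1)))
Function('Y')(f) = Mul(f, Add(f, Mul(2, f, Pow(Add(-13, f), -1)))) (Function('Y')(f) = Mul(Add(f, Add(f, Mul(-1, f))), Add(f, Mul(2, f, Pow(Add(-13, f), -1)))) = Mul(Add(f, 0), Add(f, Mul(2, f, Pow(Add(-13, f), -1)))) = Mul(f, Add(f, Mul(2, f, Pow(Add(-13, f), -1)))))
Add(-359132, Function('Y')(Mul(1, 18))) = Add(-359132, Mul(Pow(Mul(1, 18), 2), Pow(Add(-13, Mul(1, 18)), -1), Add(-11, Mul(1, 18)))) = Add(-359132, Mul(Pow(18, 2), Pow(Add(-13, 18), -1), Add(-11, 18))) = Add(-359132, Mul(324, Pow(5, -1), 7)) = Add(-359132, Mul(324, Rational(1, 5), 7)) = Add(-359132, Rational(2268, 5)) = Rational(-1793392, 5)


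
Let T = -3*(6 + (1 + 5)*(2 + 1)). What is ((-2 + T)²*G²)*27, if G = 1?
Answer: 147852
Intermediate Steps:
T = -72 (T = -3*(6 + 6*3) = -3*(6 + 18) = -3*24 = -72)
((-2 + T)²*G²)*27 = ((-2 - 72)²*1²)*27 = ((-74)²*1)*27 = (5476*1)*27 = 5476*27 = 147852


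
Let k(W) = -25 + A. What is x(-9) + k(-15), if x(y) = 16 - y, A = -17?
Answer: -17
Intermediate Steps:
k(W) = -42 (k(W) = -25 - 17 = -42)
x(-9) + k(-15) = (16 - 1*(-9)) - 42 = (16 + 9) - 42 = 25 - 42 = -17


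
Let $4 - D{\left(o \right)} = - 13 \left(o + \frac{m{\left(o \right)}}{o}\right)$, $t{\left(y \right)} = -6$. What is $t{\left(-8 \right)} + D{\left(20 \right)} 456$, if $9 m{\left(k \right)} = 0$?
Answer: $120378$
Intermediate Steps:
$m{\left(k \right)} = 0$ ($m{\left(k \right)} = \frac{1}{9} \cdot 0 = 0$)
$D{\left(o \right)} = 4 + 13 o$ ($D{\left(o \right)} = 4 - - 13 \left(o + \frac{0}{o}\right) = 4 - - 13 \left(o + 0\right) = 4 - - 13 o = 4 + 13 o$)
$t{\left(-8 \right)} + D{\left(20 \right)} 456 = -6 + \left(4 + 13 \cdot 20\right) 456 = -6 + \left(4 + 260\right) 456 = -6 + 264 \cdot 456 = -6 + 120384 = 120378$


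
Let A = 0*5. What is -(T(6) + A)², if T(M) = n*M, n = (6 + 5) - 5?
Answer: -1296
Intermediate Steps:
n = 6 (n = 11 - 5 = 6)
T(M) = 6*M
A = 0
-(T(6) + A)² = -(6*6 + 0)² = -(36 + 0)² = -1*36² = -1*1296 = -1296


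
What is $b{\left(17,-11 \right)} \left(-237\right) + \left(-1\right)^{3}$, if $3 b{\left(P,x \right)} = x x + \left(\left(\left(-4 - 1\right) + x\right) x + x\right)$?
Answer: $-22595$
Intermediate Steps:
$b{\left(P,x \right)} = \frac{x}{3} + \frac{x^{2}}{3} + \frac{x \left(-5 + x\right)}{3}$ ($b{\left(P,x \right)} = \frac{x x + \left(\left(\left(-4 - 1\right) + x\right) x + x\right)}{3} = \frac{x^{2} + \left(\left(-5 + x\right) x + x\right)}{3} = \frac{x^{2} + \left(x \left(-5 + x\right) + x\right)}{3} = \frac{x^{2} + \left(x + x \left(-5 + x\right)\right)}{3} = \frac{x + x^{2} + x \left(-5 + x\right)}{3} = \frac{x}{3} + \frac{x^{2}}{3} + \frac{x \left(-5 + x\right)}{3}$)
$b{\left(17,-11 \right)} \left(-237\right) + \left(-1\right)^{3} = \frac{2}{3} \left(-11\right) \left(-2 - 11\right) \left(-237\right) + \left(-1\right)^{3} = \frac{2}{3} \left(-11\right) \left(-13\right) \left(-237\right) - 1 = \frac{286}{3} \left(-237\right) - 1 = -22594 - 1 = -22595$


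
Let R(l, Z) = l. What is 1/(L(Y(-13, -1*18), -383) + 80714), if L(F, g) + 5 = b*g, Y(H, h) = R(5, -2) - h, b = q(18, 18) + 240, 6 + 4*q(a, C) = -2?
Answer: -1/10445 ≈ -9.5740e-5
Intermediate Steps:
q(a, C) = -2 (q(a, C) = -3/2 + (¼)*(-2) = -3/2 - ½ = -2)
b = 238 (b = -2 + 240 = 238)
Y(H, h) = 5 - h
L(F, g) = -5 + 238*g
1/(L(Y(-13, -1*18), -383) + 80714) = 1/((-5 + 238*(-383)) + 80714) = 1/((-5 - 91154) + 80714) = 1/(-91159 + 80714) = 1/(-10445) = -1/10445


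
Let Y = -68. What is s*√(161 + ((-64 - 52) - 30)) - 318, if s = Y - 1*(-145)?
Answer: -318 + 77*√15 ≈ -19.780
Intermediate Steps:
s = 77 (s = -68 - 1*(-145) = -68 + 145 = 77)
s*√(161 + ((-64 - 52) - 30)) - 318 = 77*√(161 + ((-64 - 52) - 30)) - 318 = 77*√(161 + (-116 - 30)) - 318 = 77*√(161 - 146) - 318 = 77*√15 - 318 = -318 + 77*√15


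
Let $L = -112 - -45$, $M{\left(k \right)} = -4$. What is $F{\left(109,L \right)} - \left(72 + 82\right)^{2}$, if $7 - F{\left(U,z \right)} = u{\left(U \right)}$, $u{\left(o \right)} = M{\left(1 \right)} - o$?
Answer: $-23596$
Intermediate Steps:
$u{\left(o \right)} = -4 - o$
$L = -67$ ($L = -112 + 45 = -67$)
$F{\left(U,z \right)} = 11 + U$ ($F{\left(U,z \right)} = 7 - \left(-4 - U\right) = 7 + \left(4 + U\right) = 11 + U$)
$F{\left(109,L \right)} - \left(72 + 82\right)^{2} = \left(11 + 109\right) - \left(72 + 82\right)^{2} = 120 - 154^{2} = 120 - 23716 = -23596$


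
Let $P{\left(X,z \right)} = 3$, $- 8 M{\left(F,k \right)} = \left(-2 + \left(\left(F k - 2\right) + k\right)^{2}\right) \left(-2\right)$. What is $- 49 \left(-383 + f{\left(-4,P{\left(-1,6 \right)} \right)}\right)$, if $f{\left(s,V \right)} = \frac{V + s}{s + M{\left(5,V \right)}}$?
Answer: $\frac{319053}{17} \approx 18768.0$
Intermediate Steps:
$M{\left(F,k \right)} = - \frac{1}{2} + \frac{\left(-2 + k + F k\right)^{2}}{4}$ ($M{\left(F,k \right)} = - \frac{\left(-2 + \left(\left(F k - 2\right) + k\right)^{2}\right) \left(-2\right)}{8} = - \frac{\left(-2 + \left(\left(-2 + F k\right) + k\right)^{2}\right) \left(-2\right)}{8} = - \frac{\left(-2 + \left(-2 + k + F k\right)^{2}\right) \left(-2\right)}{8} = - \frac{4 - 2 \left(-2 + k + F k\right)^{2}}{8} = - \frac{1}{2} + \frac{\left(-2 + k + F k\right)^{2}}{4}$)
$f{\left(s,V \right)} = \frac{V + s}{- \frac{1}{2} + s + \frac{\left(-2 + 6 V\right)^{2}}{4}}$ ($f{\left(s,V \right)} = \frac{V + s}{s + \left(- \frac{1}{2} + \frac{\left(-2 + V + 5 V\right)^{2}}{4}\right)} = \frac{V + s}{s + \left(- \frac{1}{2} + \frac{\left(-2 + 6 V\right)^{2}}{4}\right)} = \frac{V + s}{- \frac{1}{2} + s + \frac{\left(-2 + 6 V\right)^{2}}{4}}$)
$- 49 \left(-383 + f{\left(-4,P{\left(-1,6 \right)} \right)}\right) = - 49 \left(-383 + \frac{2 \left(3 - 4\right)}{-1 + 2 \left(-4\right) + 2 \left(-1 + 3 \cdot 3\right)^{2}}\right) = - 49 \left(-383 + 2 \frac{1}{-1 - 8 + 2 \left(-1 + 9\right)^{2}} \left(-1\right)\right) = - 49 \left(-383 + 2 \frac{1}{-1 - 8 + 2 \cdot 8^{2}} \left(-1\right)\right) = - 49 \left(-383 + 2 \frac{1}{-1 - 8 + 2 \cdot 64} \left(-1\right)\right) = - 49 \left(-383 + 2 \frac{1}{-1 - 8 + 128} \left(-1\right)\right) = - 49 \left(-383 + 2 \cdot \frac{1}{119} \left(-1\right)\right) = - 49 \left(-383 - \frac{2}{119}\right) = \left(-49\right) \left(- \frac{45579}{119}\right) = \frac{319053}{17}$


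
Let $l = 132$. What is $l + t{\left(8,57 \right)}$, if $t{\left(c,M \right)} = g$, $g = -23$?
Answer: $109$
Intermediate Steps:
$t{\left(c,M \right)} = -23$
$l + t{\left(8,57 \right)} = 132 - 23 = 109$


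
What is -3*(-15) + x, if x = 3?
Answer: 48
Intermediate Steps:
-3*(-15) + x = -3*(-15) + 3 = 45 + 3 = 48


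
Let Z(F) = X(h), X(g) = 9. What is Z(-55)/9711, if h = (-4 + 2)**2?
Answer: 1/1079 ≈ 0.00092678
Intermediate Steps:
h = 4 (h = (-2)**2 = 4)
Z(F) = 9
Z(-55)/9711 = 9/9711 = 9*(1/9711) = 1/1079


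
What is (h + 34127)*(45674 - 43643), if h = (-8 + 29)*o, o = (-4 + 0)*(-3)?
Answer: 69823749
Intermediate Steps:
o = 12 (o = -4*(-3) = 12)
h = 252 (h = (-8 + 29)*12 = 21*12 = 252)
(h + 34127)*(45674 - 43643) = (252 + 34127)*(45674 - 43643) = 34379*2031 = 69823749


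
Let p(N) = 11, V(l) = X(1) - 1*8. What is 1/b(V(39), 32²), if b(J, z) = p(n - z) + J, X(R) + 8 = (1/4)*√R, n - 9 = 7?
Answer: -4/19 ≈ -0.21053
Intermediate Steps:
n = 16 (n = 9 + 7 = 16)
X(R) = -8 + √R/4 (X(R) = -8 + (1/4)*√R = -8 + (1*(¼))*√R = -8 + √R/4)
V(l) = -63/4 (V(l) = (-8 + √1/4) - 1*8 = (-8 + (¼)*1) - 8 = (-8 + ¼) - 8 = -31/4 - 8 = -63/4)
b(J, z) = 11 + J
1/b(V(39), 32²) = 1/(11 - 63/4) = 1/(-19/4) = -4/19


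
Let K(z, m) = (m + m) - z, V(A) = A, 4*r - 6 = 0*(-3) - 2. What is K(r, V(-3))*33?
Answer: -231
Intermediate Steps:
r = 1 (r = 3/2 + (0*(-3) - 2)/4 = 3/2 + (0 - 2)/4 = 3/2 + (¼)*(-2) = 3/2 - ½ = 1)
K(z, m) = -z + 2*m (K(z, m) = 2*m - z = -z + 2*m)
K(r, V(-3))*33 = (-1*1 + 2*(-3))*33 = (-1 - 6)*33 = -7*33 = -231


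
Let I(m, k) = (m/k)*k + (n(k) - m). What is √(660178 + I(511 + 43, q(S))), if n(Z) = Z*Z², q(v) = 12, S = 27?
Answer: √661906 ≈ 813.58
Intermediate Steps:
n(Z) = Z³
I(m, k) = k³ (I(m, k) = (m/k)*k + (k³ - m) = m + (k³ - m) = k³)
√(660178 + I(511 + 43, q(S))) = √(660178 + 12³) = √(660178 + 1728) = √661906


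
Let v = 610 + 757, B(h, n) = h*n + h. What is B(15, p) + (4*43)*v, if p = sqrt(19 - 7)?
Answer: 235139 + 30*sqrt(3) ≈ 2.3519e+5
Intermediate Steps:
p = 2*sqrt(3) (p = sqrt(12) = 2*sqrt(3) ≈ 3.4641)
B(h, n) = h + h*n
v = 1367
B(15, p) + (4*43)*v = 15*(1 + 2*sqrt(3)) + (4*43)*1367 = (15 + 30*sqrt(3)) + 172*1367 = (15 + 30*sqrt(3)) + 235124 = 235139 + 30*sqrt(3)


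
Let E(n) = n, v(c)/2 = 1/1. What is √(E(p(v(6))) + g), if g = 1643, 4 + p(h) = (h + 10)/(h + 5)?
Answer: √80395/7 ≈ 40.506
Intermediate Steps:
v(c) = 2 (v(c) = 2/1 = 2*1 = 2)
p(h) = -4 + (10 + h)/(5 + h) (p(h) = -4 + (h + 10)/(h + 5) = -4 + (10 + h)/(5 + h))
√(E(p(v(6))) + g) = √((-10 - 3*2)/(5 + 2) + 1643) = √((-10 - 6)/7 + 1643) = √((⅐)*(-16) + 1643) = √(-16/7 + 1643) = √(11485/7) = √80395/7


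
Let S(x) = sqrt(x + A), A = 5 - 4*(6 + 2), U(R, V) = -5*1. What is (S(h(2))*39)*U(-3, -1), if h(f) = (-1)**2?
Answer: -195*I*sqrt(26) ≈ -994.31*I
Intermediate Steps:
U(R, V) = -5
A = -27 (A = 5 - 4*8 = 5 - 32 = -27)
h(f) = 1
S(x) = sqrt(-27 + x) (S(x) = sqrt(x - 27) = sqrt(-27 + x))
(S(h(2))*39)*U(-3, -1) = (sqrt(-27 + 1)*39)*(-5) = (sqrt(-26)*39)*(-5) = ((I*sqrt(26))*39)*(-5) = (39*I*sqrt(26))*(-5) = -195*I*sqrt(26)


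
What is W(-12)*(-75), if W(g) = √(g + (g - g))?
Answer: -150*I*√3 ≈ -259.81*I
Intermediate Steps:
W(g) = √g (W(g) = √(g + 0) = √g)
W(-12)*(-75) = √(-12)*(-75) = (2*I*√3)*(-75) = -150*I*√3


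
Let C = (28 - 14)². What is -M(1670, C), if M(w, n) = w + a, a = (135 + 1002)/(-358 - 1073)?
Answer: -796211/477 ≈ -1669.2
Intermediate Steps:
C = 196 (C = 14² = 196)
a = -379/477 (a = 1137/(-1431) = 1137*(-1/1431) = -379/477 ≈ -0.79455)
M(w, n) = -379/477 + w (M(w, n) = w - 379/477 = -379/477 + w)
-M(1670, C) = -(-379/477 + 1670) = -1*796211/477 = -796211/477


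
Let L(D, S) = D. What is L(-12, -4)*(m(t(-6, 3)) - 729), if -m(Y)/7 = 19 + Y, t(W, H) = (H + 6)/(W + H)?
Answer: 10092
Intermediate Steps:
t(W, H) = (6 + H)/(H + W)
m(Y) = -133 - 7*Y (m(Y) = -7*(19 + Y) = -133 - 7*Y)
L(-12, -4)*(m(t(-6, 3)) - 729) = -12*((-133 - 7*(6 + 3)/(3 - 6)) - 729) = -12*((-133 - 7*9/(-3)) - 729) = -12*((-133 - (-7)*9/3) - 729) = -12*((-133 - 7*(-3)) - 729) = -12*((-133 + 21) - 729) = -12*(-112 - 729) = -12*(-841) = 10092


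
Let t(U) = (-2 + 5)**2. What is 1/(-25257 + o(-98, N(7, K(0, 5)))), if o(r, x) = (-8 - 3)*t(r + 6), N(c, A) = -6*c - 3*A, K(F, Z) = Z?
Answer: -1/25356 ≈ -3.9438e-5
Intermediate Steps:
t(U) = 9 (t(U) = 3**2 = 9)
o(r, x) = -99 (o(r, x) = (-8 - 3)*9 = -11*9 = -99)
1/(-25257 + o(-98, N(7, K(0, 5)))) = 1/(-25257 - 99) = 1/(-25356) = -1/25356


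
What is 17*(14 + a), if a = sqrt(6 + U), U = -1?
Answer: 238 + 17*sqrt(5) ≈ 276.01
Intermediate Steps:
a = sqrt(5) (a = sqrt(6 - 1) = sqrt(5) ≈ 2.2361)
17*(14 + a) = 17*(14 + sqrt(5)) = 238 + 17*sqrt(5)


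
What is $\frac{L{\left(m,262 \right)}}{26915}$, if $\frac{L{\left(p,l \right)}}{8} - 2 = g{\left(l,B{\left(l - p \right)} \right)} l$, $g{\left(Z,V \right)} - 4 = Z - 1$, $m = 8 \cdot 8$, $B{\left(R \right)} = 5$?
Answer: $\frac{555456}{26915} \approx 20.637$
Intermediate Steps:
$m = 64$
$g{\left(Z,V \right)} = 3 + Z$ ($g{\left(Z,V \right)} = 4 + \left(Z - 1\right) = 4 + \left(-1 + Z\right) = 3 + Z$)
$L{\left(p,l \right)} = 16 + 8 l \left(3 + l\right)$ ($L{\left(p,l \right)} = 16 + 8 \left(3 + l\right) l = 16 + 8 l \left(3 + l\right)$)
$\frac{L{\left(m,262 \right)}}{26915} = \frac{16 + 8 \cdot 262 \left(3 + 262\right)}{26915} = \left(16 + 8 \cdot 262 \cdot 265\right) \frac{1}{26915} = \left(16 + 555440\right) \frac{1}{26915} = 555456 \cdot \frac{1}{26915} = \frac{555456}{26915}$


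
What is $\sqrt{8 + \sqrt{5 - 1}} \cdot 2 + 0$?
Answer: $2 \sqrt{10} \approx 6.3246$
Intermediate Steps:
$\sqrt{8 + \sqrt{5 - 1}} \cdot 2 + 0 = \sqrt{8 + \sqrt{4}} \cdot 2 + 0 = \sqrt{8 + 2} \cdot 2 + 0 = \sqrt{10} \cdot 2 + 0 = 2 \sqrt{10} + 0 = 2 \sqrt{10}$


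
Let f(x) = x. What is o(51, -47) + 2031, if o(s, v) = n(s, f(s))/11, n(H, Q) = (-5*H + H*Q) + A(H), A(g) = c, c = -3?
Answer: 2244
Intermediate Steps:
A(g) = -3
n(H, Q) = -3 - 5*H + H*Q (n(H, Q) = (-5*H + H*Q) - 3 = -3 - 5*H + H*Q)
o(s, v) = -3/11 - 5*s/11 + s²/11 (o(s, v) = (-3 - 5*s + s*s)/11 = (-3 - 5*s + s²)/11 = (-3 + s² - 5*s)/11 = -3/11 - 5*s/11 + s²/11)
o(51, -47) + 2031 = (-3/11 - 5/11*51 + (1/11)*51²) + 2031 = (-3/11 - 255/11 + (1/11)*2601) + 2031 = (-3/11 - 255/11 + 2601/11) + 2031 = 213 + 2031 = 2244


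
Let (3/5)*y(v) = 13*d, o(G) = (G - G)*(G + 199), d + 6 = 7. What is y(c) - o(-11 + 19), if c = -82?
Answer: 65/3 ≈ 21.667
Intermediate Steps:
d = 1 (d = -6 + 7 = 1)
o(G) = 0 (o(G) = 0*(199 + G) = 0)
y(v) = 65/3 (y(v) = 5*(13*1)/3 = (5/3)*13 = 65/3)
y(c) - o(-11 + 19) = 65/3 - 1*0 = 65/3 + 0 = 65/3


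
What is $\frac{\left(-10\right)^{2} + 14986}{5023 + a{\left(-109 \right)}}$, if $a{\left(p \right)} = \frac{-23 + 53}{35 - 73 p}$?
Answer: $\frac{2664}{887} \approx 3.0034$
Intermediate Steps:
$a{\left(p \right)} = \frac{30}{35 - 73 p}$
$\frac{\left(-10\right)^{2} + 14986}{5023 + a{\left(-109 \right)}} = \frac{\left(-10\right)^{2} + 14986}{5023 - \frac{30}{-35 + 73 \left(-109\right)}} = \frac{100 + 14986}{5023 - \frac{30}{-35 - 7957}} = \frac{15086}{5023 - \frac{30}{-7992}} = \frac{15086}{5023 - - \frac{5}{1332}} = \frac{15086}{5023 + \frac{5}{1332}} = \frac{15086}{\frac{6690641}{1332}} = 15086 \cdot \frac{1332}{6690641} = \frac{2664}{887}$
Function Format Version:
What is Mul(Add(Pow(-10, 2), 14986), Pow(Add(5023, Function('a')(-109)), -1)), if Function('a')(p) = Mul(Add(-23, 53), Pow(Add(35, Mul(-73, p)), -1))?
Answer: Rational(2664, 887) ≈ 3.0034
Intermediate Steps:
Function('a')(p) = Mul(30, Pow(Add(35, Mul(-73, p)), -1))
Mul(Add(Pow(-10, 2), 14986), Pow(Add(5023, Function('a')(-109)), -1)) = Mul(Add(Pow(-10, 2), 14986), Pow(Add(5023, Mul(-30, Pow(Add(-35, Mul(73, -109)), -1))), -1)) = Mul(Add(100, 14986), Pow(Add(5023, Mul(-30, Pow(Add(-35, -7957), -1))), -1)) = Mul(15086, Pow(Add(5023, Mul(-30, Pow(-7992, -1))), -1)) = Mul(15086, Pow(Add(5023, Mul(-30, Rational(-1, 7992))), -1)) = Mul(15086, Pow(Add(5023, Rational(5, 1332)), -1)) = Mul(15086, Pow(Rational(6690641, 1332), -1)) = Mul(15086, Rational(1332, 6690641)) = Rational(2664, 887)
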